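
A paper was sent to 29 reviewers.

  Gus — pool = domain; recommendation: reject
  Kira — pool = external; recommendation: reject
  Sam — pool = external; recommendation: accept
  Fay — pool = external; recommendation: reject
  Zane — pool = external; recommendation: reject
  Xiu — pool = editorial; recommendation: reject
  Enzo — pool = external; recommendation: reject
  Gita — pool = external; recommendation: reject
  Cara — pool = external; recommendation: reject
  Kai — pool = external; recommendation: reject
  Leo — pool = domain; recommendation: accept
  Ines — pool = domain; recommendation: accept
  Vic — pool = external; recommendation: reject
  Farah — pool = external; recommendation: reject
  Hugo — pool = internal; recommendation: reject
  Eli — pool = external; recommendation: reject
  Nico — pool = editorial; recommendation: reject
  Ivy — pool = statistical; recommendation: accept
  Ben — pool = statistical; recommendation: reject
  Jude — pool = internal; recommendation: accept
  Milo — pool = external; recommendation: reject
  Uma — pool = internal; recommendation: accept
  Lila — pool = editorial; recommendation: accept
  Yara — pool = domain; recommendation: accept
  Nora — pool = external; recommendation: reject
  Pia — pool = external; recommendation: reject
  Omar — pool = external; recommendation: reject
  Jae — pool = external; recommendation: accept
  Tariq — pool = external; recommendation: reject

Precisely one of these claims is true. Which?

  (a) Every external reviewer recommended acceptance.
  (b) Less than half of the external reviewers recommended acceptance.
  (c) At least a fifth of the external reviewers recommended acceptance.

|A| = 17, |A ∩ B| = 2, |A ∖ B| = 15.
(a) requires A ⊆ B, i.e. every element of A is in B (|A ∖ B| = 0): false.
(b) requires |A ∩ B| < |A ∖ B|: true.
(c) requires |A ∩ B| / |A| ≥ 1/5: false.

(b)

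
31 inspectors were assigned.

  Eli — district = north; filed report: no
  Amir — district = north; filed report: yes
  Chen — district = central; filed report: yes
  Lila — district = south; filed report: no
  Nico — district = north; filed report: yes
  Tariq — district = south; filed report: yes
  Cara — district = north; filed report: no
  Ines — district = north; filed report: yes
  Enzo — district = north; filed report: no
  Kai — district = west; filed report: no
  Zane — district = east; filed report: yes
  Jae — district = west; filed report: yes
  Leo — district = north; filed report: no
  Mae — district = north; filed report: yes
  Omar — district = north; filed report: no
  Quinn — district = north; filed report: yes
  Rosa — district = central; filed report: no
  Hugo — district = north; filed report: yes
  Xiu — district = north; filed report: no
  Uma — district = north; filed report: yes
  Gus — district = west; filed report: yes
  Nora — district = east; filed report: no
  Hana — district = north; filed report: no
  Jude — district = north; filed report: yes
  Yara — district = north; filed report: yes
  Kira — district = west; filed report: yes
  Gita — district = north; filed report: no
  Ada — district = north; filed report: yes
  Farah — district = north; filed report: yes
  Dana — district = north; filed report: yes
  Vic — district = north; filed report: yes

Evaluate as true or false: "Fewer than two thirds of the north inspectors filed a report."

The determiner here denotes the relation: |A ∩ B| / |A| < 2/3.
|A| = 21, |A ∩ B| = 13, |A ∖ B| = 8.
|A ∩ B|/|A| = 13/21, so the statement is true.

True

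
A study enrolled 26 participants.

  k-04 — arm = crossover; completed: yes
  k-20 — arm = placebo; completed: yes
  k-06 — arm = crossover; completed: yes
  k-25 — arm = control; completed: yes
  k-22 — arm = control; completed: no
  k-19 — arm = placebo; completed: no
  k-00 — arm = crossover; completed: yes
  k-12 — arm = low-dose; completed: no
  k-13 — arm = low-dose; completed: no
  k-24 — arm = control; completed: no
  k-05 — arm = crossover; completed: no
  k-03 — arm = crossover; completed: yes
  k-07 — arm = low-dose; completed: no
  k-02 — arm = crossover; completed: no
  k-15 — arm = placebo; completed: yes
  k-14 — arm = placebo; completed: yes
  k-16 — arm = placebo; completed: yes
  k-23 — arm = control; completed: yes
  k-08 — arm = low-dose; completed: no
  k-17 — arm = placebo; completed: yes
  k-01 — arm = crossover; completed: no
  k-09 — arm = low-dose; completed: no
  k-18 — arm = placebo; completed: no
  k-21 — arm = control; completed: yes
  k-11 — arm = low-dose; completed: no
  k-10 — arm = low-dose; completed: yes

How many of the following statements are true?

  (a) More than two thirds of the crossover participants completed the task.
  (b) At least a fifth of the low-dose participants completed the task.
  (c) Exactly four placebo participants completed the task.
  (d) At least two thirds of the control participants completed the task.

(a) crossover: |A| = 7, |A ∩ B| = 4; needs |A ∩ B| / |A| > 2/3 — false.
(b) low-dose: |A| = 7, |A ∩ B| = 1; needs |A ∩ B| / |A| ≥ 1/5 — false.
(c) placebo: |A| = 7, |A ∩ B| = 5; needs |A ∩ B| = 4 — false.
(d) control: |A| = 5, |A ∩ B| = 3; needs |A ∩ B| / |A| ≥ 2/3 — false.

0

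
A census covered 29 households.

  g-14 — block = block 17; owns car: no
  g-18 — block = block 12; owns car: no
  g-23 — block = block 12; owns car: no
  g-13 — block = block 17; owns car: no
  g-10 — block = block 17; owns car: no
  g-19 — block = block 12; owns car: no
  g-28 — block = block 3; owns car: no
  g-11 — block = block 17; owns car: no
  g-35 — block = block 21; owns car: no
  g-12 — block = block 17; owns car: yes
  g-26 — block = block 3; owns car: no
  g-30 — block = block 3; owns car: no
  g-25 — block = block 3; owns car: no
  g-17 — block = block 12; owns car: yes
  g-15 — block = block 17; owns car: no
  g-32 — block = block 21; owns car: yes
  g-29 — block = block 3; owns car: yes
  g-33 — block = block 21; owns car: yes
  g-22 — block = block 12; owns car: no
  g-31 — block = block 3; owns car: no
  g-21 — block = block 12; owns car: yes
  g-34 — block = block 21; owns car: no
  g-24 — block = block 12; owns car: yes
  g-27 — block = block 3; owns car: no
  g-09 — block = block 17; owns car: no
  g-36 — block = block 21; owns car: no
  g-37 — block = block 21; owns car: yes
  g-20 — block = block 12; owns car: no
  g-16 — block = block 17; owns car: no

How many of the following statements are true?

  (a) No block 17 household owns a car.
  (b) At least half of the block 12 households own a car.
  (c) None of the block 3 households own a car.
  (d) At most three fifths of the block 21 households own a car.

1

(a) block 17: |A| = 8, |A ∩ B| = 1; needs A ∩ B = ∅ (|A ∩ B| = 0) — false.
(b) block 12: |A| = 8, |A ∩ B| = 3; needs |A ∩ B| ≥ |A ∖ B| — false.
(c) block 3: |A| = 7, |A ∩ B| = 1; needs A ∩ B = ∅ (|A ∩ B| = 0) — false.
(d) block 21: |A| = 6, |A ∩ B| = 3; needs |A ∩ B| / |A| ≤ 3/5 — true.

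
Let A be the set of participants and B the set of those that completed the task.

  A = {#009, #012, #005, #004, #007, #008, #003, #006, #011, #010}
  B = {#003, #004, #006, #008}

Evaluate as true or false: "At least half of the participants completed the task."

False

'At least half of the participants completed the task' holds iff |A ∩ B| ≥ |A ∖ B|.
A (the restrictor) = {#009, #012, #005, #004, #007, #008, #003, #006, #011, #010}, |A| = 10.
A ∩ B = {#004, #008, #003, #006}, so |A ∩ B| = 4.
A ∖ B = {#009, #012, #005, #007, #011, #010}, so |A ∖ B| = 6.
4 < 6, so the statement is false.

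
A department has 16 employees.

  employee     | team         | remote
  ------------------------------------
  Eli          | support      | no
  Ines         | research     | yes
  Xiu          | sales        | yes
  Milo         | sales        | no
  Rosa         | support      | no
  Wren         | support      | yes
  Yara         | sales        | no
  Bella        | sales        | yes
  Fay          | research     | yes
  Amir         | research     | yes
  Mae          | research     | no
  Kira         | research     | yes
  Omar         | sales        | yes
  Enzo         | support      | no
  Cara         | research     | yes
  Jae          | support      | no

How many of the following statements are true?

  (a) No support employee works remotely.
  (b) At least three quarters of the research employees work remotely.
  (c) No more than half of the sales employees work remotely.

1

(a) support: |A| = 5, |A ∩ B| = 1; needs A ∩ B = ∅ (|A ∩ B| = 0) — false.
(b) research: |A| = 6, |A ∩ B| = 5; needs |A ∩ B| / |A| ≥ 3/4 — true.
(c) sales: |A| = 5, |A ∩ B| = 3; needs |A ∩ B| ≤ |A ∖ B| — false.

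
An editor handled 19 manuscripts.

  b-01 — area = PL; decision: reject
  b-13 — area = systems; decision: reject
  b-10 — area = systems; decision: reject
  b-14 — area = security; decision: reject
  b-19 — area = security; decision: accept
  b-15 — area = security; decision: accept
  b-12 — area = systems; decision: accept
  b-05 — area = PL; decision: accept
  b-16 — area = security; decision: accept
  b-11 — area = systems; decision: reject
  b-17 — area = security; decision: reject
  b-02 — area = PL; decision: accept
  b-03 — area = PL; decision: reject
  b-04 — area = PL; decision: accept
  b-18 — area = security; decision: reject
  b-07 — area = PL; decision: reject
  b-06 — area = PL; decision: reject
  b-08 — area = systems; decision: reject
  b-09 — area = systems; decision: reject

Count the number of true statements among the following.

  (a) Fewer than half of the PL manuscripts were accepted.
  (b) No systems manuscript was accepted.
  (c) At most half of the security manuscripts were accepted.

(a) PL: |A| = 7, |A ∩ B| = 3; needs |A ∩ B| < |A ∖ B| — true.
(b) systems: |A| = 6, |A ∩ B| = 1; needs A ∩ B = ∅ (|A ∩ B| = 0) — false.
(c) security: |A| = 6, |A ∩ B| = 3; needs |A ∩ B| ≤ |A ∖ B| — true.

2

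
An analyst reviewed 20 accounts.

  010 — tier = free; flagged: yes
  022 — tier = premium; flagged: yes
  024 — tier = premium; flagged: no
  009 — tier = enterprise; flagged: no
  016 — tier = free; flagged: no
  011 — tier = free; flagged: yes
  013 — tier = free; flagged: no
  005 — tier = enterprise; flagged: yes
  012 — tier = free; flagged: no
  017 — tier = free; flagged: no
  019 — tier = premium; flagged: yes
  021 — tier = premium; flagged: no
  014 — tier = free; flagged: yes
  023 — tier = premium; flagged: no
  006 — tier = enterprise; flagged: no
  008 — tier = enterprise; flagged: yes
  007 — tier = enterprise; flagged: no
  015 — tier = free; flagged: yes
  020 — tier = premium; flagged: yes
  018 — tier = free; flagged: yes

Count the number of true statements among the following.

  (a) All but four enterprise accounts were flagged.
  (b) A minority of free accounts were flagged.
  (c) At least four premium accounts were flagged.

(a) enterprise: |A| = 5, |A ∩ B| = 2; needs |A ∖ B| = 4 — false.
(b) free: |A| = 9, |A ∩ B| = 5; needs |A ∩ B| < |A ∖ B| — false.
(c) premium: |A| = 6, |A ∩ B| = 3; needs |A ∩ B| ≥ 4 — false.

0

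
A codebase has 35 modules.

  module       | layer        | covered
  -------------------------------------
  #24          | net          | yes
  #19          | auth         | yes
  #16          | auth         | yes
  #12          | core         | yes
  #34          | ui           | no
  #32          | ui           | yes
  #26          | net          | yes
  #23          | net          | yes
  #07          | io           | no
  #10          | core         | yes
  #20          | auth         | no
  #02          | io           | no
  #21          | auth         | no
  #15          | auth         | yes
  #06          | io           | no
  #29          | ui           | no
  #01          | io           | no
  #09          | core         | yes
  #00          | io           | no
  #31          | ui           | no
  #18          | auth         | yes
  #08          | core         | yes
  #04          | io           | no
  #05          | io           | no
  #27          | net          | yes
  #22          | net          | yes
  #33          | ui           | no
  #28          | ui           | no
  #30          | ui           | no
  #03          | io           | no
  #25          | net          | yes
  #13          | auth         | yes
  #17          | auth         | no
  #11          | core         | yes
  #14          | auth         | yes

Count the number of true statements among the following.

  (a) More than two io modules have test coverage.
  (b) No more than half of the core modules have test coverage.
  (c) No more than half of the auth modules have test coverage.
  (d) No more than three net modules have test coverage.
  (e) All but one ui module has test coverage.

(a) io: |A| = 8, |A ∩ B| = 0; needs |A ∩ B| > 2 — false.
(b) core: |A| = 5, |A ∩ B| = 5; needs |A ∩ B| ≤ |A ∖ B| — false.
(c) auth: |A| = 9, |A ∩ B| = 6; needs |A ∩ B| ≤ |A ∖ B| — false.
(d) net: |A| = 6, |A ∩ B| = 6; needs |A ∩ B| ≤ 3 — false.
(e) ui: |A| = 7, |A ∩ B| = 1; needs |A ∖ B| = 1 — false.

0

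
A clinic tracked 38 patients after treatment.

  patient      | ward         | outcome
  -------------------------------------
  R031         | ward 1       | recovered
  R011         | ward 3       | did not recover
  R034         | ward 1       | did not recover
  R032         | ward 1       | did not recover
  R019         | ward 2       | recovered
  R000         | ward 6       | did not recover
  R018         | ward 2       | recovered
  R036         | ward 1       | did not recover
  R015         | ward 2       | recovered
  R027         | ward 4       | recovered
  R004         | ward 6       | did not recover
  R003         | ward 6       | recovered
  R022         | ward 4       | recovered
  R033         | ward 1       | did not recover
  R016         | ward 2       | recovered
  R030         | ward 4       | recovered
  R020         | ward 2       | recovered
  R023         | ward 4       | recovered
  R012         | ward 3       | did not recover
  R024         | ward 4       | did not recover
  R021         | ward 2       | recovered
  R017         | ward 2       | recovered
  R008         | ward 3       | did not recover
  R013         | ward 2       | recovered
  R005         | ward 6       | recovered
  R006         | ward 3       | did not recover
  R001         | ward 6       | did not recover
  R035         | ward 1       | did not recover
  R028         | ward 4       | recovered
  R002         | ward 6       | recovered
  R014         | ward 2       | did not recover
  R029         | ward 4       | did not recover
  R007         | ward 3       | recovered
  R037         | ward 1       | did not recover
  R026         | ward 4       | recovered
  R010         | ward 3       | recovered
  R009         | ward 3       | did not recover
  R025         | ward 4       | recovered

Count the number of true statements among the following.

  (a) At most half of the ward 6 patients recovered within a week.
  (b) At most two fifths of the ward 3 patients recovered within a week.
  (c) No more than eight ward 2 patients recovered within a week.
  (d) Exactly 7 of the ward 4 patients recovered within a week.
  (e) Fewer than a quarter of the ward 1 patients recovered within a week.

(a) ward 6: |A| = 6, |A ∩ B| = 3; needs |A ∩ B| ≤ |A ∖ B| — true.
(b) ward 3: |A| = 7, |A ∩ B| = 2; needs |A ∩ B| / |A| ≤ 2/5 — true.
(c) ward 2: |A| = 9, |A ∩ B| = 8; needs |A ∩ B| ≤ 8 — true.
(d) ward 4: |A| = 9, |A ∩ B| = 7; needs |A ∩ B| = 7 — true.
(e) ward 1: |A| = 7, |A ∩ B| = 1; needs |A ∩ B| / |A| < 1/4 — true.

5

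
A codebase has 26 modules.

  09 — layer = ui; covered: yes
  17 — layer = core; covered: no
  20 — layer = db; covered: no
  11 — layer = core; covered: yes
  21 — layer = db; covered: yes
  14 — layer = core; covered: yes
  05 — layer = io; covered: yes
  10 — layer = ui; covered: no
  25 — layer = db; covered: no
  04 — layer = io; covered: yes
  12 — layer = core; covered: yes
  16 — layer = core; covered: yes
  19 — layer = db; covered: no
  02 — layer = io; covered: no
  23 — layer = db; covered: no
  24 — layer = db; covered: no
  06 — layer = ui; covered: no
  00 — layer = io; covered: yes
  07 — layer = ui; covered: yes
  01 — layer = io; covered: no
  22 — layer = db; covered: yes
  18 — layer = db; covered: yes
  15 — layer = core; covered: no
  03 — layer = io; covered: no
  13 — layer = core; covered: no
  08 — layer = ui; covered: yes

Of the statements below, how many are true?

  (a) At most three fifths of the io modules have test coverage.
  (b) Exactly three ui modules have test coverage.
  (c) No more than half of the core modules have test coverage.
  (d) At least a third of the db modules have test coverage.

3

(a) io: |A| = 6, |A ∩ B| = 3; needs |A ∩ B| / |A| ≤ 3/5 — true.
(b) ui: |A| = 5, |A ∩ B| = 3; needs |A ∩ B| = 3 — true.
(c) core: |A| = 7, |A ∩ B| = 4; needs |A ∩ B| ≤ |A ∖ B| — false.
(d) db: |A| = 8, |A ∩ B| = 3; needs |A ∩ B| / |A| ≥ 1/3 — true.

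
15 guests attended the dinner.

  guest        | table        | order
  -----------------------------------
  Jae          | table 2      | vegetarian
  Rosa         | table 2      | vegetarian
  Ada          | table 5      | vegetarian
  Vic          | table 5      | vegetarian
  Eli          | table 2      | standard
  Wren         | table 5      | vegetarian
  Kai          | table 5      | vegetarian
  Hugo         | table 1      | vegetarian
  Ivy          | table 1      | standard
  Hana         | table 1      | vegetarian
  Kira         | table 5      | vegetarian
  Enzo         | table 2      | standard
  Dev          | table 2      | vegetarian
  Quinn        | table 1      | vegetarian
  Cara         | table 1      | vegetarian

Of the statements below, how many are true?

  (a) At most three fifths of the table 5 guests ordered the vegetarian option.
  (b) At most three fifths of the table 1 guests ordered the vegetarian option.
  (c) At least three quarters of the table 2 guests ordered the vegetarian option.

0

(a) table 5: |A| = 5, |A ∩ B| = 5; needs |A ∩ B| / |A| ≤ 3/5 — false.
(b) table 1: |A| = 5, |A ∩ B| = 4; needs |A ∩ B| / |A| ≤ 3/5 — false.
(c) table 2: |A| = 5, |A ∩ B| = 3; needs |A ∩ B| / |A| ≥ 3/4 — false.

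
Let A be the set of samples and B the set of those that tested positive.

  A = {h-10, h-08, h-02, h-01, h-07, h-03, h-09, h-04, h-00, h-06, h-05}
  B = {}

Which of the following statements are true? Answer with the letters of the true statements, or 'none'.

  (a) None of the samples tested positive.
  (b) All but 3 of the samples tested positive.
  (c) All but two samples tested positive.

(a)

|A| = 11, |A ∩ B| = 0, |A ∖ B| = 11.
(a) A ∩ B = ∅ (|A ∩ B| = 0): holds.
(b) |A ∖ B| = 3: fails.
(c) |A ∖ B| = 2: fails.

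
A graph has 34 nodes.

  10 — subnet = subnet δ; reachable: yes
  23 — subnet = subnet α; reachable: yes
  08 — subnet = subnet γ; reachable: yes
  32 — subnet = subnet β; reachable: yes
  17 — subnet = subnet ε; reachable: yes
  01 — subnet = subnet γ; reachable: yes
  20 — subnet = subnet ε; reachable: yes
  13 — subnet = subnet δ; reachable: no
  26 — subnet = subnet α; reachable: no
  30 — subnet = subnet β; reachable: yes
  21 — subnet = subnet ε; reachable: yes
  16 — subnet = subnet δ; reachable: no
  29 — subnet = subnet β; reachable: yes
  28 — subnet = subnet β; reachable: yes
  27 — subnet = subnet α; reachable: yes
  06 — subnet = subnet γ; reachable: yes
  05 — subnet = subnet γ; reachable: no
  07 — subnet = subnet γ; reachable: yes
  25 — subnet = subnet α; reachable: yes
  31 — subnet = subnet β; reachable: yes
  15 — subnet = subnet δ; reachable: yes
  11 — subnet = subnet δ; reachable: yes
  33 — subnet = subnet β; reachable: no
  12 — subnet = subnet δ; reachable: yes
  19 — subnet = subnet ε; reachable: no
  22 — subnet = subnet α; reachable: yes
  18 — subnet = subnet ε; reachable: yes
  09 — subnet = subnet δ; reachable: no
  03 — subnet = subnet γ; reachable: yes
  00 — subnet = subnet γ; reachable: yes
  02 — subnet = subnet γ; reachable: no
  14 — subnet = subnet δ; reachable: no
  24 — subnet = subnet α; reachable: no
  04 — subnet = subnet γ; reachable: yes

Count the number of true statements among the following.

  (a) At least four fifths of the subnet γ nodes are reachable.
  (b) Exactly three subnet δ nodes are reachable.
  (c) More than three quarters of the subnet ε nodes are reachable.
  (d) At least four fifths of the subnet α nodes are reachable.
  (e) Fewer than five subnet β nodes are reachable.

(a) subnet γ: |A| = 9, |A ∩ B| = 7; needs |A ∩ B| / |A| ≥ 4/5 — false.
(b) subnet δ: |A| = 8, |A ∩ B| = 4; needs |A ∩ B| = 3 — false.
(c) subnet ε: |A| = 5, |A ∩ B| = 4; needs |A ∩ B| / |A| > 3/4 — true.
(d) subnet α: |A| = 6, |A ∩ B| = 4; needs |A ∩ B| / |A| ≥ 4/5 — false.
(e) subnet β: |A| = 6, |A ∩ B| = 5; needs |A ∩ B| < 5 — false.

1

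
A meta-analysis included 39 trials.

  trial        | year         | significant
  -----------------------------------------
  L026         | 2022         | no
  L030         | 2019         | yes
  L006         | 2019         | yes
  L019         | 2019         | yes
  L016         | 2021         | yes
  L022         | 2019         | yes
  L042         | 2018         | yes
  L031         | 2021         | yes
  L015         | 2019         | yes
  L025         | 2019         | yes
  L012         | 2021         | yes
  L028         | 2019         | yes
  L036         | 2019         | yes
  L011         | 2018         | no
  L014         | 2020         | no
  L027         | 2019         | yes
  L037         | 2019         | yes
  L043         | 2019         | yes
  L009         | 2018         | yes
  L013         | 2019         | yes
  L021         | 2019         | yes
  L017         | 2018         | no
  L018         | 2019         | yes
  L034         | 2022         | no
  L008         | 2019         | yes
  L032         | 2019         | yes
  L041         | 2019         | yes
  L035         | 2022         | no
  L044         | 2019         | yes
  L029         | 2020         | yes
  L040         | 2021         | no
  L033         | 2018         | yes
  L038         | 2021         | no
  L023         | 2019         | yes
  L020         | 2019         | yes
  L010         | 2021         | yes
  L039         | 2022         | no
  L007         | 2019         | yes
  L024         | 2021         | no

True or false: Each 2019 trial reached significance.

The determiner here denotes the relation: A ⊆ B, i.e. every element of A is in B (|A ∖ B| = 0).
|A| = 21, |A ∩ B| = 21, |A ∖ B| = 0.
So the statement is true.

True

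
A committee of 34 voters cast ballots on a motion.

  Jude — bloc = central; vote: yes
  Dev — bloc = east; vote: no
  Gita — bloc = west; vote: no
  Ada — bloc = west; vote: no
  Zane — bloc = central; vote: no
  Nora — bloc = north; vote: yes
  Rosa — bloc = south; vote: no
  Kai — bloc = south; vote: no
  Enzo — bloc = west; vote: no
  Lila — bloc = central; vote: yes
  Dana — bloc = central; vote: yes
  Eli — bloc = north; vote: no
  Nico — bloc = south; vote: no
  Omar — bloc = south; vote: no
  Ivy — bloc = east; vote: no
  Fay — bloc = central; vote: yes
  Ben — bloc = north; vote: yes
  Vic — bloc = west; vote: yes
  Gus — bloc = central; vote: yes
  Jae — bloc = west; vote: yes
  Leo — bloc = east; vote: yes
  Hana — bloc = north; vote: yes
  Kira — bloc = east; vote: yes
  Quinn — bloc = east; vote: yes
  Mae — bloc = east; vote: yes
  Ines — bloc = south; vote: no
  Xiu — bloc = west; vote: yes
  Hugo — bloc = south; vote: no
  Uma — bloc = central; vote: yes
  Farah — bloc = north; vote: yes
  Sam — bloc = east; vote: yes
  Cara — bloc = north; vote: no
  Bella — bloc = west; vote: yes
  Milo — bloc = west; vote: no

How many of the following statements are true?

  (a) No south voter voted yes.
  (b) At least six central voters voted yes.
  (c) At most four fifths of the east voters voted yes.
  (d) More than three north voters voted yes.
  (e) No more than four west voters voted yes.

5

(a) south: |A| = 6, |A ∩ B| = 0; needs A ∩ B = ∅ (|A ∩ B| = 0) — true.
(b) central: |A| = 7, |A ∩ B| = 6; needs |A ∩ B| ≥ 6 — true.
(c) east: |A| = 7, |A ∩ B| = 5; needs |A ∩ B| / |A| ≤ 4/5 — true.
(d) north: |A| = 6, |A ∩ B| = 4; needs |A ∩ B| > 3 — true.
(e) west: |A| = 8, |A ∩ B| = 4; needs |A ∩ B| ≤ 4 — true.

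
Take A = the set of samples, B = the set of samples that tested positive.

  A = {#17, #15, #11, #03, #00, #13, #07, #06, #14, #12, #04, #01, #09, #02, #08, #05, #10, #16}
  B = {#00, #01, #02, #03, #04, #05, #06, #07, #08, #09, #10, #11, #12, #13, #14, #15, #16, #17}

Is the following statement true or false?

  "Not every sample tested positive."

The determiner here denotes the relation: A ⊄ B (|A ∖ B| ≥ 1).
|A| = 18, |A ∩ B| = 18, |A ∖ B| = 0.
So the statement is false.

False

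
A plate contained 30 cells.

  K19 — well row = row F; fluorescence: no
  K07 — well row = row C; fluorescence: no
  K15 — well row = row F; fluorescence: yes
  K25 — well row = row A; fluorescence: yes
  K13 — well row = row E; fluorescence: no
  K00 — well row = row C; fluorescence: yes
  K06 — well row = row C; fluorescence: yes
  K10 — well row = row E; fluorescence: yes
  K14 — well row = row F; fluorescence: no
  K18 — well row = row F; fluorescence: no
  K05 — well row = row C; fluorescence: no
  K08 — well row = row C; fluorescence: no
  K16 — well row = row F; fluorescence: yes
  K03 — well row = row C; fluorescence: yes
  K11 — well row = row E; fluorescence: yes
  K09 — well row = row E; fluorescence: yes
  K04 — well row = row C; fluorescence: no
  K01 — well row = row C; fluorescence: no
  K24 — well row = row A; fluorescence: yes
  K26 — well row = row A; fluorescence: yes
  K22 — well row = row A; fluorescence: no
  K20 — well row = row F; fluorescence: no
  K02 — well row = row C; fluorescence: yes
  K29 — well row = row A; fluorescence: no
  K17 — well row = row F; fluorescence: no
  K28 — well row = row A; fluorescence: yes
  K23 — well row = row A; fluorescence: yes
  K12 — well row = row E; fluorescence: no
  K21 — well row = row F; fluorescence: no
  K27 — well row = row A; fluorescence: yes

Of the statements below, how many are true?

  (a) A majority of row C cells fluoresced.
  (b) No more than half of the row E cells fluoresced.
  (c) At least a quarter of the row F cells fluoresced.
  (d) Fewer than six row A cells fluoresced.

1

(a) row C: |A| = 9, |A ∩ B| = 4; needs |A ∩ B| > |A ∖ B| — false.
(b) row E: |A| = 5, |A ∩ B| = 3; needs |A ∩ B| ≤ |A ∖ B| — false.
(c) row F: |A| = 8, |A ∩ B| = 2; needs |A ∩ B| / |A| ≥ 1/4 — true.
(d) row A: |A| = 8, |A ∩ B| = 6; needs |A ∩ B| < 6 — false.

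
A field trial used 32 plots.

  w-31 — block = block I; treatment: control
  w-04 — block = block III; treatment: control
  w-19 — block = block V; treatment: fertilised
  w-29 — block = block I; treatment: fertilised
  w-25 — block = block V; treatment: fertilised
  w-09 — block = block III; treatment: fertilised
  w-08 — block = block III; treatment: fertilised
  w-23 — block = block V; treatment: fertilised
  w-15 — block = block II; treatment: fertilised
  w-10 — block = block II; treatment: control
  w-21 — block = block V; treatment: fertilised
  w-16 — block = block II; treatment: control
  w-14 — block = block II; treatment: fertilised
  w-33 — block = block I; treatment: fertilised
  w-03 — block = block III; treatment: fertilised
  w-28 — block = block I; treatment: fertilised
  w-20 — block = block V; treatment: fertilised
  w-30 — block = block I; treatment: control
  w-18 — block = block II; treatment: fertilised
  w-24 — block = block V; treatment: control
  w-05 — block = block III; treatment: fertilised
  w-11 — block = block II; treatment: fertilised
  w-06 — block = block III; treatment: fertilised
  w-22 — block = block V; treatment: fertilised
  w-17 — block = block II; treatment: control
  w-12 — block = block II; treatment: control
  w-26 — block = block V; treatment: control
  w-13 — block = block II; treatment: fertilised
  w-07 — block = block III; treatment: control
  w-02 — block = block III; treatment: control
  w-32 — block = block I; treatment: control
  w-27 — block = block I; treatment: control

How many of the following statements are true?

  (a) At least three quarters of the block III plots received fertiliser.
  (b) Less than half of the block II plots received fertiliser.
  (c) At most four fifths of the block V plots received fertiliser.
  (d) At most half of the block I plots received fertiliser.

(a) block III: |A| = 8, |A ∩ B| = 5; needs |A ∩ B| / |A| ≥ 3/4 — false.
(b) block II: |A| = 9, |A ∩ B| = 5; needs |A ∩ B| < |A ∖ B| — false.
(c) block V: |A| = 8, |A ∩ B| = 6; needs |A ∩ B| / |A| ≤ 4/5 — true.
(d) block I: |A| = 7, |A ∩ B| = 3; needs |A ∩ B| ≤ |A ∖ B| — true.

2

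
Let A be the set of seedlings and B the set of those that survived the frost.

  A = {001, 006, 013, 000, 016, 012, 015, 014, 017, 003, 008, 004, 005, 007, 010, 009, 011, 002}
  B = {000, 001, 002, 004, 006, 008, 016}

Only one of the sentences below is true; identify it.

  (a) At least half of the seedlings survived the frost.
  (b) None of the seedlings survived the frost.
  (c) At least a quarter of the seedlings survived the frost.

(c)

|A| = 18, |A ∩ B| = 7, |A ∖ B| = 11.
(a) requires |A ∩ B| ≥ |A ∖ B|: false.
(b) requires A ∩ B = ∅ (|A ∩ B| = 0): false.
(c) requires |A ∩ B| / |A| ≥ 1/4: true.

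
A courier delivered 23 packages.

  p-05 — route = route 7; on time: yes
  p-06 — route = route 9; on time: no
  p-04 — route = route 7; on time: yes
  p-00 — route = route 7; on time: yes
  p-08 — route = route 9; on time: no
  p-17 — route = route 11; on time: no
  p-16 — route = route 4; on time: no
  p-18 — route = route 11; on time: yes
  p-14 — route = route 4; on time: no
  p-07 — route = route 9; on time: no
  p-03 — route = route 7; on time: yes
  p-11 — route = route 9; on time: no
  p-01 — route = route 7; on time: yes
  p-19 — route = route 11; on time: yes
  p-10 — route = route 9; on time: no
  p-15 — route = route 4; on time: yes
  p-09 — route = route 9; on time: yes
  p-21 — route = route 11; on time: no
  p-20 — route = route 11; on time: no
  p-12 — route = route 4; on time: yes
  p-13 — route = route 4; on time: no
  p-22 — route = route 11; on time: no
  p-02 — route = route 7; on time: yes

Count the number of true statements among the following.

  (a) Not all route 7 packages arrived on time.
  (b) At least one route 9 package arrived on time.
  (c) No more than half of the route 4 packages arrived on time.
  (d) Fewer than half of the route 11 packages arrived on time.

3

(a) route 7: |A| = 6, |A ∩ B| = 6; needs A ⊄ B (|A ∖ B| ≥ 1) — false.
(b) route 9: |A| = 6, |A ∩ B| = 1; needs A ∩ B ≠ ∅ (|A ∩ B| ≥ 1) — true.
(c) route 4: |A| = 5, |A ∩ B| = 2; needs |A ∩ B| ≤ |A ∖ B| — true.
(d) route 11: |A| = 6, |A ∩ B| = 2; needs |A ∩ B| < |A ∖ B| — true.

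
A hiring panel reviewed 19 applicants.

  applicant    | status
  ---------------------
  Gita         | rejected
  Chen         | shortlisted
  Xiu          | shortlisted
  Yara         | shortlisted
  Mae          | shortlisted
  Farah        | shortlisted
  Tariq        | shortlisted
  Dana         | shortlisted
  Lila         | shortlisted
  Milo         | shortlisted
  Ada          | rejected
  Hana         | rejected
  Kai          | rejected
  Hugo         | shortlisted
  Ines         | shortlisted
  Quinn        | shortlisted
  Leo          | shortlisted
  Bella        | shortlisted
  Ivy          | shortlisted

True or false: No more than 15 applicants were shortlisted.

True

The determiner here denotes the relation: |A ∩ B| ≤ 15.
|A| = 19, |A ∩ B| = 15, |A ∖ B| = 4.
|A ∩ B| = 15, so the statement is true.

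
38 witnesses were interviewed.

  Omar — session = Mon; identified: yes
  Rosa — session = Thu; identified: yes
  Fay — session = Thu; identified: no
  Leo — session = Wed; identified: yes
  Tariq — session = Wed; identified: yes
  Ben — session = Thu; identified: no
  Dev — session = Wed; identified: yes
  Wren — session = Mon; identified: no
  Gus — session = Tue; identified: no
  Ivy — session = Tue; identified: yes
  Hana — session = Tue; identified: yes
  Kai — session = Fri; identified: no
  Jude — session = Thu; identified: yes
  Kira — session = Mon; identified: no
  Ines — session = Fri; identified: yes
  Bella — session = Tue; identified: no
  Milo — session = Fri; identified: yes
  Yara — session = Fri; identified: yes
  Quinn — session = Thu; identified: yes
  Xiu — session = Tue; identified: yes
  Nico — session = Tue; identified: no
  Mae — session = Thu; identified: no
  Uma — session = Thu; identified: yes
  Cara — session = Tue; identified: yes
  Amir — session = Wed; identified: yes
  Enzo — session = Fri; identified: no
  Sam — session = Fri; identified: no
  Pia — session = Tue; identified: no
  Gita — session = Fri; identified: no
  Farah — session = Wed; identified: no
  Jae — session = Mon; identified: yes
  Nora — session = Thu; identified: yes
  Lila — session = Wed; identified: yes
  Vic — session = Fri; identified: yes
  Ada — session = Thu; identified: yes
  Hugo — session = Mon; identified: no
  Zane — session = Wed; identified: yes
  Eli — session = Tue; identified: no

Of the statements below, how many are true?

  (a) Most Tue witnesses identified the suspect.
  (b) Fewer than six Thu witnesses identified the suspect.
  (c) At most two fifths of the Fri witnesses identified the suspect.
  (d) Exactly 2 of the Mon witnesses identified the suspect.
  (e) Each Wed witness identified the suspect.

1

(a) Tue: |A| = 9, |A ∩ B| = 4; needs |A ∩ B| > |A ∖ B| — false.
(b) Thu: |A| = 9, |A ∩ B| = 6; needs |A ∩ B| < 6 — false.
(c) Fri: |A| = 8, |A ∩ B| = 4; needs |A ∩ B| / |A| ≤ 2/5 — false.
(d) Mon: |A| = 5, |A ∩ B| = 2; needs |A ∩ B| = 2 — true.
(e) Wed: |A| = 7, |A ∩ B| = 6; needs A ⊆ B, i.e. every element of A is in B (|A ∖ B| = 0) — false.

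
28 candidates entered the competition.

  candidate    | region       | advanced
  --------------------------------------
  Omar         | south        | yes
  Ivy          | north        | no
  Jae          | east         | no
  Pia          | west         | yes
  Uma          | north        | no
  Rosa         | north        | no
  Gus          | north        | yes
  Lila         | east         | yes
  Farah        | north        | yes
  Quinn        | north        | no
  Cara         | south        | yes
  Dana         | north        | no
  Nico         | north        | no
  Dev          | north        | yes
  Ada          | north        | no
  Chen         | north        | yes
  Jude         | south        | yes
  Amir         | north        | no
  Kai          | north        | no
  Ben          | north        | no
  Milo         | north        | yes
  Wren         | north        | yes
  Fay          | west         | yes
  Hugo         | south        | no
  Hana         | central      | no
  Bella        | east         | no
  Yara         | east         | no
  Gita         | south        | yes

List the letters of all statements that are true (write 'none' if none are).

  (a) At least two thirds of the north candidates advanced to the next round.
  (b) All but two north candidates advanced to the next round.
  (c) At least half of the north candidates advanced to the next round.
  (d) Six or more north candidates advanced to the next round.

|A| = 16, |A ∩ B| = 6, |A ∖ B| = 10.
(a) |A ∩ B| / |A| ≥ 2/3: fails.
(b) |A ∖ B| = 2: fails.
(c) |A ∩ B| ≥ |A ∖ B|: fails.
(d) |A ∩ B| ≥ 6: holds.

(d)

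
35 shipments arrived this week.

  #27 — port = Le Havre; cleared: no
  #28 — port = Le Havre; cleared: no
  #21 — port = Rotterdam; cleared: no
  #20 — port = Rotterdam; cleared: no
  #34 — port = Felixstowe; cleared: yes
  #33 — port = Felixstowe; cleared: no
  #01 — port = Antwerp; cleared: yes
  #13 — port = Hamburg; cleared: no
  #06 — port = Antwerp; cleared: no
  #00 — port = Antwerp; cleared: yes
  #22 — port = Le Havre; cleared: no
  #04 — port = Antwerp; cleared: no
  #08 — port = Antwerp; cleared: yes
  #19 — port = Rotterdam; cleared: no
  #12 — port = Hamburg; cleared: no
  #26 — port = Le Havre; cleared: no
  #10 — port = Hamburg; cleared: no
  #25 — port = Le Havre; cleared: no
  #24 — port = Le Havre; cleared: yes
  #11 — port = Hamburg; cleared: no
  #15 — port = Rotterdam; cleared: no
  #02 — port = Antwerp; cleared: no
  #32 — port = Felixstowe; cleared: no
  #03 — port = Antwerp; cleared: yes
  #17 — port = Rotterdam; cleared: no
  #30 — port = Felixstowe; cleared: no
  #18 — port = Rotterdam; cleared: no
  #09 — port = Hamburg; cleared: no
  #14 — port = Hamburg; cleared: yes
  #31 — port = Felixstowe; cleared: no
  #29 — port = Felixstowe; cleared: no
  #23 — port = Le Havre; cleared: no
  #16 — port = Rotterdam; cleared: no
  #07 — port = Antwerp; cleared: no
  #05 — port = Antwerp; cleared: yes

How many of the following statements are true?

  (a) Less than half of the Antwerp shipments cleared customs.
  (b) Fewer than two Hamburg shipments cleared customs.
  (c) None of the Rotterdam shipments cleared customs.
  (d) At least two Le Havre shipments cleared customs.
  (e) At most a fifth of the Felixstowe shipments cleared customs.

(a) Antwerp: |A| = 9, |A ∩ B| = 5; needs |A ∩ B| < |A ∖ B| — false.
(b) Hamburg: |A| = 6, |A ∩ B| = 1; needs |A ∩ B| < 2 — true.
(c) Rotterdam: |A| = 7, |A ∩ B| = 0; needs A ∩ B = ∅ (|A ∩ B| = 0) — true.
(d) Le Havre: |A| = 7, |A ∩ B| = 1; needs |A ∩ B| ≥ 2 — false.
(e) Felixstowe: |A| = 6, |A ∩ B| = 1; needs |A ∩ B| / |A| ≤ 1/5 — true.

3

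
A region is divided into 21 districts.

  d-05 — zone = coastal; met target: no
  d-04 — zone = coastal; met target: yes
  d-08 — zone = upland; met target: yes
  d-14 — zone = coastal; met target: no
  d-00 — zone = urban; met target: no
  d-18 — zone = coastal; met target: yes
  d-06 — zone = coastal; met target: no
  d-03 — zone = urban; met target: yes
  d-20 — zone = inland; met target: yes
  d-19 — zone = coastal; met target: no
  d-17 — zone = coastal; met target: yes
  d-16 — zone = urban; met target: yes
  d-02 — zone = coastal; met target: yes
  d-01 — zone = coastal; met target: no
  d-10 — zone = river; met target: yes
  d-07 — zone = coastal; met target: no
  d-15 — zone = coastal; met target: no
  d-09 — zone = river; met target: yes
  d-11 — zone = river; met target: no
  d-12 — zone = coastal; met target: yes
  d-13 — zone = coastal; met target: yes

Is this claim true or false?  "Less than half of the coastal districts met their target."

True

Truth condition: |A ∩ B| < |A ∖ B|.
A (the restrictor) = {d-05, d-04, d-14, d-18, d-06, d-19, d-17, d-02, d-01, d-07, d-15, d-12, d-13}, |A| = 13.
A ∩ B = {d-04, d-18, d-17, d-02, d-12, d-13}, so |A ∩ B| = 6.
A ∖ B = {d-05, d-14, d-06, d-19, d-01, d-07, d-15}, so |A ∖ B| = 7.
6 < 7, so the statement is true.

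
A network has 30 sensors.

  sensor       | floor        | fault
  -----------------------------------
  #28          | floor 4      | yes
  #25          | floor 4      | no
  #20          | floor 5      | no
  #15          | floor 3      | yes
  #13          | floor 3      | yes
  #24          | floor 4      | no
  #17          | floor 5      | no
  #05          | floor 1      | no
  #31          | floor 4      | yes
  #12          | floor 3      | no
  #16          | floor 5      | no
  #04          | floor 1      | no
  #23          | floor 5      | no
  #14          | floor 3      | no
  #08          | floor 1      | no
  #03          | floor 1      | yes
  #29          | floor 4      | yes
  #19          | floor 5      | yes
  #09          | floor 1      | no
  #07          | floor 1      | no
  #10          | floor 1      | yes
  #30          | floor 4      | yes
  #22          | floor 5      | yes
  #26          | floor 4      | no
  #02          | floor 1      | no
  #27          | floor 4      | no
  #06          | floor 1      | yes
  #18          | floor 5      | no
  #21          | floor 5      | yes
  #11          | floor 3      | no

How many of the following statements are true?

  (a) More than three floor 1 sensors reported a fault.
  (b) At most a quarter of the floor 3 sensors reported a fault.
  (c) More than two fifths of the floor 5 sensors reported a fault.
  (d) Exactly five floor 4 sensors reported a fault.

(a) floor 1: |A| = 9, |A ∩ B| = 3; needs |A ∩ B| > 3 — false.
(b) floor 3: |A| = 5, |A ∩ B| = 2; needs |A ∩ B| / |A| ≤ 1/4 — false.
(c) floor 5: |A| = 8, |A ∩ B| = 3; needs |A ∩ B| / |A| > 2/5 — false.
(d) floor 4: |A| = 8, |A ∩ B| = 4; needs |A ∩ B| = 5 — false.

0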